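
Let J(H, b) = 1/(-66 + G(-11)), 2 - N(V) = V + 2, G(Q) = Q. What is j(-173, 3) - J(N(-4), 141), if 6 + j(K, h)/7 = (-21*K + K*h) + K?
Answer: 1581966/77 ≈ 20545.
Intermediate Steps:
N(V) = -V (N(V) = 2 - (V + 2) = 2 - (2 + V) = 2 + (-2 - V) = -V)
j(K, h) = -42 - 140*K + 7*K*h (j(K, h) = -42 + 7*((-21*K + K*h) + K) = -42 + 7*(-20*K + K*h) = -42 + (-140*K + 7*K*h) = -42 - 140*K + 7*K*h)
J(H, b) = -1/77 (J(H, b) = 1/(-66 - 11) = 1/(-77) = -1/77)
j(-173, 3) - J(N(-4), 141) = (-42 - 140*(-173) + 7*(-173)*3) - 1*(-1/77) = (-42 + 24220 - 3633) + 1/77 = 20545 + 1/77 = 1581966/77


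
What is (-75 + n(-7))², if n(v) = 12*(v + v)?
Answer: 59049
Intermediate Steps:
n(v) = 24*v (n(v) = 12*(2*v) = 24*v)
(-75 + n(-7))² = (-75 + 24*(-7))² = (-75 - 168)² = (-243)² = 59049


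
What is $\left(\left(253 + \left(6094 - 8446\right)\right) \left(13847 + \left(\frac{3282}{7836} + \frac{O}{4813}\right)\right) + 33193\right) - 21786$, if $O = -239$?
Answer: $- \frac{182628382582111}{6285778} \approx -2.9054 \cdot 10^{7}$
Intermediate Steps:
$\left(\left(253 + \left(6094 - 8446\right)\right) \left(13847 + \left(\frac{3282}{7836} + \frac{O}{4813}\right)\right) + 33193\right) - 21786 = \left(\left(253 + \left(6094 - 8446\right)\right) \left(13847 + \left(\frac{3282}{7836} - \frac{239}{4813}\right)\right) + 33193\right) - 21786 = \left(\left(253 - 2352\right) \left(13847 + \left(3282 \cdot \frac{1}{7836} - \frac{239}{4813}\right)\right) + 33193\right) - 21786 = \left(- 2099 \left(13847 + \left(\frac{547}{1306} - \frac{239}{4813}\right)\right) + 33193\right) - 21786 = \left(- 2099 \left(13847 + \frac{2320577}{6285778}\right) + 33193\right) - 21786 = \left(\left(-2099\right) \frac{87041488543}{6285778} + 33193\right) - 21786 = \left(- \frac{182700084451757}{6285778} + 33193\right) - 21786 = - \frac{182491440622603}{6285778} - 21786 = - \frac{182628382582111}{6285778}$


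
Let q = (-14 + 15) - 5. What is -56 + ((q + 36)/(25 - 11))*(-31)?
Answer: -888/7 ≈ -126.86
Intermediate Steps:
q = -4 (q = 1 - 5 = -4)
-56 + ((q + 36)/(25 - 11))*(-31) = -56 + ((-4 + 36)/(25 - 11))*(-31) = -56 + (32/14)*(-31) = -56 + (32*(1/14))*(-31) = -56 + (16/7)*(-31) = -56 - 496/7 = -888/7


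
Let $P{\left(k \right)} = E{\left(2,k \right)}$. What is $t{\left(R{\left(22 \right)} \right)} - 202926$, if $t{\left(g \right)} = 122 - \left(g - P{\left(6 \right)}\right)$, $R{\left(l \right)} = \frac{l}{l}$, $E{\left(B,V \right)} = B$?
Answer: $-202803$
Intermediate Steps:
$R{\left(l \right)} = 1$
$P{\left(k \right)} = 2$
$t{\left(g \right)} = 124 - g$ ($t{\left(g \right)} = 122 - \left(g - 2\right) = 122 - \left(-2 + g\right) = 124 - g$)
$t{\left(R{\left(22 \right)} \right)} - 202926 = \left(124 - 1\right) - 202926 = 123 - 202926 = -202803$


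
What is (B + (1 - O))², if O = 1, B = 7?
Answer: 49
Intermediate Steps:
(B + (1 - O))² = (7 + (1 - 1*1))² = (7 + (1 - 1))² = (7 + 0)² = 7² = 49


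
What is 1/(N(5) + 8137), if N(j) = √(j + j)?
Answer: 8137/66210759 - √10/66210759 ≈ 0.00012285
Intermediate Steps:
N(j) = √2*√j (N(j) = √(2*j) = √2*√j)
1/(N(5) + 8137) = 1/(√2*√5 + 8137) = 1/(√10 + 8137) = 1/(8137 + √10)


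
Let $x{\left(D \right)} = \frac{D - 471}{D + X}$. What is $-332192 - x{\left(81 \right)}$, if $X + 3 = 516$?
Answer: $- \frac{32886943}{99} \approx -3.3219 \cdot 10^{5}$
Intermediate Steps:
$X = 513$ ($X = -3 + 516 = 513$)
$x{\left(D \right)} = \frac{-471 + D}{513 + D}$ ($x{\left(D \right)} = \frac{D - 471}{D + 513} = \frac{-471 + D}{513 + D}$)
$-332192 - x{\left(81 \right)} = -332192 - \frac{-471 + 81}{513 + 81} = -332192 - \frac{1}{594} \left(-390\right) = -332192 - - \frac{65}{99} = -332192 + \frac{65}{99} = - \frac{32886943}{99}$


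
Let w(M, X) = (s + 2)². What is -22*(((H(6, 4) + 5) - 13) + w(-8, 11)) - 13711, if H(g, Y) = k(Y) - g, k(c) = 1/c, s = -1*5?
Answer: -27213/2 ≈ -13607.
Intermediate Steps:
s = -5
w(M, X) = 9 (w(M, X) = (-5 + 2)² = (-3)² = 9)
H(g, Y) = 1/Y - g
-22*(((H(6, 4) + 5) - 13) + w(-8, 11)) - 13711 = -22*((((1/4 - 1*6) + 5) - 13) + 9) - 13711 = -22*((((¼ - 6) + 5) - 13) + 9) - 13711 = -22*(((-23/4 + 5) - 13) + 9) - 13711 = -22*((-¾ - 13) + 9) - 13711 = -22*(-55/4 + 9) - 13711 = -22*(-19/4) - 13711 = 209/2 - 13711 = -27213/2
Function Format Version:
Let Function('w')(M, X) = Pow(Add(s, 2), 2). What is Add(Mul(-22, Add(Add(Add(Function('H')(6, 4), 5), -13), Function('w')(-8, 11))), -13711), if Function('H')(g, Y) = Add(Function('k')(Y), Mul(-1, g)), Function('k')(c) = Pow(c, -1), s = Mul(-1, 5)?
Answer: Rational(-27213, 2) ≈ -13607.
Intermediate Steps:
s = -5
Function('w')(M, X) = 9 (Function('w')(M, X) = Pow(Add(-5, 2), 2) = Pow(-3, 2) = 9)
Function('H')(g, Y) = Add(Pow(Y, -1), Mul(-1, g))
Add(Mul(-22, Add(Add(Add(Function('H')(6, 4), 5), -13), Function('w')(-8, 11))), -13711) = Add(Mul(-22, Add(Add(Add(Add(Pow(4, -1), Mul(-1, 6)), 5), -13), 9)), -13711) = Add(Mul(-22, Add(Add(Add(Add(Rational(1, 4), -6), 5), -13), 9)), -13711) = Add(Mul(-22, Add(Add(Add(Rational(-23, 4), 5), -13), 9)), -13711) = Add(Mul(-22, Add(Add(Rational(-3, 4), -13), 9)), -13711) = Add(Mul(-22, Add(Rational(-55, 4), 9)), -13711) = Add(Mul(-22, Rational(-19, 4)), -13711) = Add(Rational(209, 2), -13711) = Rational(-27213, 2)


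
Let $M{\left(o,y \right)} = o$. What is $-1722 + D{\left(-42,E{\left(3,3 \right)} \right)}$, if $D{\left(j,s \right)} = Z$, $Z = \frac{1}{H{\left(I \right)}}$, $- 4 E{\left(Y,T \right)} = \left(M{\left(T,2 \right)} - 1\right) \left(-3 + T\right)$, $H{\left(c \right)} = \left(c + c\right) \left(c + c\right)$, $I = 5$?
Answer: $- \frac{172199}{100} \approx -1722.0$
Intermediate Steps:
$H{\left(c \right)} = 4 c^{2}$ ($H{\left(c \right)} = 2 c 2 c = 4 c^{2}$)
$E{\left(Y,T \right)} = - \frac{\left(-1 + T\right) \left(-3 + T\right)}{4}$ ($E{\left(Y,T \right)} = - \frac{\left(T - 1\right) \left(-3 + T\right)}{4} = - \frac{\left(-1 + T\right) \left(-3 + T\right)}{4}$)
$Z = \frac{1}{100}$ ($Z = \frac{1}{4 \cdot 5^{2}} = \frac{1}{4 \cdot 25} = \frac{1}{100} \approx 0.01$)
$D{\left(j,s \right)} = \frac{1}{100}$
$-1722 + D{\left(-42,E{\left(3,3 \right)} \right)} = -1722 + \frac{1}{100} = - \frac{172199}{100}$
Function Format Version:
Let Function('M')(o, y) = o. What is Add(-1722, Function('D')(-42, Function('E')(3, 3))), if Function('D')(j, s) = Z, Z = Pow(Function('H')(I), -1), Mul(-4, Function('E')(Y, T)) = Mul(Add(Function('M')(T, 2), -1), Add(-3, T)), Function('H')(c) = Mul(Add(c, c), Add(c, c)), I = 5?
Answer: Rational(-172199, 100) ≈ -1722.0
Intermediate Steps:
Function('H')(c) = Mul(4, Pow(c, 2)) (Function('H')(c) = Mul(Mul(2, c), Mul(2, c)) = Mul(4, Pow(c, 2)))
Function('E')(Y, T) = Mul(Rational(-1, 4), Add(-1, T), Add(-3, T)) (Function('E')(Y, T) = Mul(Rational(-1, 4), Mul(Add(T, -1), Add(-3, T))) = Mul(Rational(-1, 4), Mul(Add(-1, T), Add(-3, T))) = Mul(Rational(-1, 4), Add(-1, T), Add(-3, T)))
Z = Rational(1, 100) (Z = Pow(Mul(4, Pow(5, 2)), -1) = Pow(Mul(4, 25), -1) = Pow(100, -1) = Rational(1, 100) ≈ 0.010000)
Function('D')(j, s) = Rational(1, 100)
Add(-1722, Function('D')(-42, Function('E')(3, 3))) = Add(-1722, Rational(1, 100)) = Rational(-172199, 100)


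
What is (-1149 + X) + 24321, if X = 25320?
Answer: 48492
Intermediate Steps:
(-1149 + X) + 24321 = (-1149 + 25320) + 24321 = 24171 + 24321 = 48492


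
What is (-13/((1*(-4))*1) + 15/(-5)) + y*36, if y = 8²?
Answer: 9217/4 ≈ 2304.3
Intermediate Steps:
y = 64
(-13/((1*(-4))*1) + 15/(-5)) + y*36 = (-13/((1*(-4))*1) + 15/(-5)) + 64*36 = (-13/((-4*1)) + 15*(-⅕)) + 2304 = (-13/(-4) - 3) + 2304 = (-13*(-¼) - 3) + 2304 = (13/4 - 3) + 2304 = ¼ + 2304 = 9217/4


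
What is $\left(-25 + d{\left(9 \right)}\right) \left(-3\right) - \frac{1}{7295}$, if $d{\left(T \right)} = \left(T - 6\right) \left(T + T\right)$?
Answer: $- \frac{634666}{7295} \approx -87.0$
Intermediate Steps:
$d{\left(T \right)} = 2 T \left(-6 + T\right)$ ($d{\left(T \right)} = \left(-6 + T\right) 2 T = 2 T \left(-6 + T\right)$)
$\left(-25 + d{\left(9 \right)}\right) \left(-3\right) - \frac{1}{7295} = \left(-25 + 2 \cdot 9 \left(-6 + 9\right)\right) \left(-3\right) - \frac{1}{7295} = \left(-25 + 2 \cdot 9 \cdot 3\right) \left(-3\right) - \frac{1}{7295} = \left(-25 + 54\right) \left(-3\right) - \frac{1}{7295} = 29 \left(-3\right) - \frac{1}{7295} = -87 - \frac{1}{7295} = - \frac{634666}{7295}$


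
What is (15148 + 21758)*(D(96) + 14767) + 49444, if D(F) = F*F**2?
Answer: 33197107162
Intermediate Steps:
D(F) = F**3
(15148 + 21758)*(D(96) + 14767) + 49444 = (15148 + 21758)*(96**3 + 14767) + 49444 = 36906*(884736 + 14767) + 49444 = 36906*899503 + 49444 = 33197057718 + 49444 = 33197107162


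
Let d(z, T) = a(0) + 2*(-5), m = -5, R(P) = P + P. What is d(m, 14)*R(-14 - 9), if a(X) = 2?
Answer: 368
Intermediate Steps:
R(P) = 2*P
d(z, T) = -8 (d(z, T) = 2 + 2*(-5) = 2 - 10 = -8)
d(m, 14)*R(-14 - 9) = -16*(-14 - 9) = -16*(-23) = -8*(-46) = 368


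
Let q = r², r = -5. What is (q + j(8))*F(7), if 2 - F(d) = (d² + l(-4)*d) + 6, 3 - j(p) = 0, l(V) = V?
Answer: -700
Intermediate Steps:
j(p) = 3 (j(p) = 3 - 1*0 = 3 + 0 = 3)
F(d) = -4 - d² + 4*d (F(d) = 2 - ((d² - 4*d) + 6) = 2 - (6 + d² - 4*d) = 2 + (-6 - d² + 4*d) = -4 - d² + 4*d)
q = 25 (q = (-5)² = 25)
(q + j(8))*F(7) = (25 + 3)*(-4 - 1*7² + 4*7) = 28*(-4 - 1*49 + 28) = 28*(-4 - 49 + 28) = 28*(-25) = -700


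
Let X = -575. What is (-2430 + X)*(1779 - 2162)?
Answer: 1150915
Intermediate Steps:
(-2430 + X)*(1779 - 2162) = (-2430 - 575)*(1779 - 2162) = -3005*(-383) = 1150915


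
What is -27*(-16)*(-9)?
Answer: -3888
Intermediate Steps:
-27*(-16)*(-9) = 432*(-9) = -3888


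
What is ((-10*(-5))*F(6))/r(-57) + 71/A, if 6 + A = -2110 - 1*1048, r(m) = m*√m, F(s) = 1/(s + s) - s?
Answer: -71/3164 - 1775*I*√57/19494 ≈ -0.02244 - 0.68744*I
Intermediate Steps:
F(s) = 1/(2*s) - s
r(m) = m^(3/2)
A = -3164 (A = -6 + (-2110 - 1*1048) = -6 + (-2110 - 1048) = -6 - 3158 = -3164)
((-10*(-5))*F(6))/r(-57) + 71/A = ((-10*(-5))*((½)/6 - 1*6))/((-57)^(3/2)) + 71/(-3164) = (50*((½)*(⅙) - 6))/((-57*I*√57)) + 71*(-1/3164) = (50*(1/12 - 6))*(I*√57/3249) - 71/3164 = (50*(-71/12))*(I*√57/3249) - 71/3164 = -1775*I*√57/19494 - 71/3164 = -71/3164 - 1775*I*√57/19494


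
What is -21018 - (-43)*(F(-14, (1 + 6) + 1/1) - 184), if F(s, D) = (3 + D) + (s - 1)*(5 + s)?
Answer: -22652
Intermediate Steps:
F(s, D) = 3 + D + (-1 + s)*(5 + s) (F(s, D) = (3 + D) + (-1 + s)*(5 + s) = 3 + D + (-1 + s)*(5 + s))
-21018 - (-43)*(F(-14, (1 + 6) + 1/1) - 184) = -21018 - (-43)*((-2 + ((1 + 6) + 1/1) + (-14)**2 + 4*(-14)) - 184) = -21018 - (-43)*((-2 + (7 + 1) + 196 - 56) - 184) = -21018 - (-43)*((-2 + 8 + 196 - 56) - 184) = -21018 - (-43)*(146 - 184) = -21018 - (-43)*(-38) = -21018 - 1*1634 = -21018 - 1634 = -22652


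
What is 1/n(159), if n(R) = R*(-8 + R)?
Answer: 1/24009 ≈ 4.1651e-5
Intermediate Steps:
1/n(159) = 1/(159*(-8 + 159)) = 1/(159*151) = 1/24009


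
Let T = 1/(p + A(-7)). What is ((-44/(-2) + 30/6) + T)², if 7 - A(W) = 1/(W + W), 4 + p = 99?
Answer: 1489728409/2042041 ≈ 729.53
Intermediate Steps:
p = 95 (p = -4 + 99 = 95)
A(W) = 7 - 1/(2*W) (A(W) = 7 - 1/(W + W) = 7 - 1/(2*W))
T = 14/1429 (T = 1/(95 + (7 - ½/(-7))) = 1/(95 + (7 - ½*(-⅐))) = 1/(95 + (7 + 1/14)) = 1/(95 + 99/14) = 1/(1429/14) = 14/1429 ≈ 0.0097971)
((-44/(-2) + 30/6) + T)² = ((-44/(-2) + 30/6) + 14/1429)² = ((-44*(-½) + 30*(⅙)) + 14/1429)² = ((22 + 5) + 14/1429)² = (27 + 14/1429)² = (38597/1429)² = 1489728409/2042041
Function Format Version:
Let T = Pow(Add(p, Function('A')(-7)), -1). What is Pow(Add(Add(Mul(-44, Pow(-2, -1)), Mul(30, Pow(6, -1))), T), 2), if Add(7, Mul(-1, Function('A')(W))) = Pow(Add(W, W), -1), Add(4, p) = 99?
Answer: Rational(1489728409, 2042041) ≈ 729.53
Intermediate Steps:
p = 95 (p = Add(-4, 99) = 95)
Function('A')(W) = Add(7, Mul(Rational(-1, 2), Pow(W, -1))) (Function('A')(W) = Add(7, Mul(-1, Pow(Add(W, W), -1))) = Add(7, Mul(-1, Pow(Mul(2, W), -1))) = Add(7, Mul(-1, Mul(Rational(1, 2), Pow(W, -1)))) = Add(7, Mul(Rational(-1, 2), Pow(W, -1))))
T = Rational(14, 1429) (T = Pow(Add(95, Add(7, Mul(Rational(-1, 2), Pow(-7, -1)))), -1) = Pow(Add(95, Add(7, Mul(Rational(-1, 2), Rational(-1, 7)))), -1) = Pow(Add(95, Add(7, Rational(1, 14))), -1) = Pow(Add(95, Rational(99, 14)), -1) = Pow(Rational(1429, 14), -1) = Rational(14, 1429) ≈ 0.0097971)
Pow(Add(Add(Mul(-44, Pow(-2, -1)), Mul(30, Pow(6, -1))), T), 2) = Pow(Add(Add(Mul(-44, Pow(-2, -1)), Mul(30, Pow(6, -1))), Rational(14, 1429)), 2) = Pow(Add(Add(Mul(-44, Rational(-1, 2)), Mul(30, Rational(1, 6))), Rational(14, 1429)), 2) = Pow(Add(Add(22, 5), Rational(14, 1429)), 2) = Pow(Add(27, Rational(14, 1429)), 2) = Pow(Rational(38597, 1429), 2) = Rational(1489728409, 2042041)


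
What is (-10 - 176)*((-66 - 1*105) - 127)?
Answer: 55428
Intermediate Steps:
(-10 - 176)*((-66 - 1*105) - 127) = -186*((-66 - 105) - 127) = -186*(-171 - 127) = -186*(-298) = 55428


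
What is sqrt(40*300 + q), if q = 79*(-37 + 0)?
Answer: sqrt(9077) ≈ 95.273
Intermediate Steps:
q = -2923 (q = 79*(-37) = -2923)
sqrt(40*300 + q) = sqrt(40*300 - 2923) = sqrt(12000 - 2923) = sqrt(9077)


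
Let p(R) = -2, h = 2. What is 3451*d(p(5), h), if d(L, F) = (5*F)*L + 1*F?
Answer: -62118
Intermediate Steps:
d(L, F) = F + 5*F*L (d(L, F) = 5*F*L + F = F + 5*F*L)
3451*d(p(5), h) = 3451*(2*(1 + 5*(-2))) = 3451*(2*(1 - 10)) = 3451*(2*(-9)) = 3451*(-18) = -62118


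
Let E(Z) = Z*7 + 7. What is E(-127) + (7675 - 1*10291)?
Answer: -3498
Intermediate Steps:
E(Z) = 7 + 7*Z (E(Z) = 7*Z + 7 = 7 + 7*Z)
E(-127) + (7675 - 1*10291) = (7 + 7*(-127)) + (7675 - 1*10291) = (7 - 889) + (7675 - 10291) = -882 - 2616 = -3498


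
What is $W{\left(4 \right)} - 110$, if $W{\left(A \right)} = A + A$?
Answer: $-102$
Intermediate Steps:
$W{\left(A \right)} = 2 A$
$W{\left(4 \right)} - 110 = 2 \cdot 4 - 110 = 8 - 110 = -102$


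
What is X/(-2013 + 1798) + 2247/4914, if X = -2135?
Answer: 104519/10062 ≈ 10.387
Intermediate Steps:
X/(-2013 + 1798) + 2247/4914 = -2135/(-2013 + 1798) + 2247/4914 = -2135/(-215) + 2247*(1/4914) = -2135*(-1/215) + 107/234 = 427/43 + 107/234 = 104519/10062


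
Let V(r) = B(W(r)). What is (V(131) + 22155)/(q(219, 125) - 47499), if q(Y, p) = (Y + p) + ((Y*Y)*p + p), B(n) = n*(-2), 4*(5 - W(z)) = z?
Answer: 44421/11896190 ≈ 0.0037341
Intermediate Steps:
W(z) = 5 - z/4
B(n) = -2*n
V(r) = -10 + r/2 (V(r) = -2*(5 - r/4) = -10 + r/2)
q(Y, p) = Y + 2*p + p*Y² (q(Y, p) = (Y + p) + (Y²*p + p) = (Y + p) + (p*Y² + p) = (Y + p) + (p + p*Y²) = Y + 2*p + p*Y²)
(V(131) + 22155)/(q(219, 125) - 47499) = ((-10 + (½)*131) + 22155)/((219 + 2*125 + 125*219²) - 47499) = ((-10 + 131/2) + 22155)/((219 + 250 + 125*47961) - 47499) = (111/2 + 22155)/((219 + 250 + 5995125) - 47499) = 44421/(2*(5995594 - 47499)) = (44421/2)/5948095 = (44421/2)*(1/5948095) = 44421/11896190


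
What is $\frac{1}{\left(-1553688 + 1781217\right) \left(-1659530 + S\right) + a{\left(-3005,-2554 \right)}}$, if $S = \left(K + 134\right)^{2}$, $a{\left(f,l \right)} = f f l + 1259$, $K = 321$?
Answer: $- \frac{1}{353549692736} \approx -2.8285 \cdot 10^{-12}$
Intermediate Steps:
$a{\left(f,l \right)} = 1259 + l f^{2}$ ($a{\left(f,l \right)} = f^{2} l + 1259 = l f^{2} + 1259 = 1259 + l f^{2}$)
$S = 207025$ ($S = \left(321 + 134\right)^{2} = 455^{2} = 207025$)
$\frac{1}{\left(-1553688 + 1781217\right) \left(-1659530 + S\right) + a{\left(-3005,-2554 \right)}} = \frac{1}{\left(-1553688 + 1781217\right) \left(-1659530 + 207025\right) + \left(1259 - 2554 \left(-3005\right)^{2}\right)} = \frac{1}{227529 \left(-1452505\right) + \left(1259 - 23062683850\right)} = \frac{1}{-330487010145 + \left(1259 - 23062683850\right)} = \frac{1}{-330487010145 - 23062682591} = \frac{1}{-353549692736} = - \frac{1}{353549692736}$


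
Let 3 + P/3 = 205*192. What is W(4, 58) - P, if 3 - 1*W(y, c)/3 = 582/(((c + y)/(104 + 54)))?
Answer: -3797856/31 ≈ -1.2251e+5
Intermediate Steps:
W(y, c) = 9 - 1746/(c/158 + y/158) (W(y, c) = 9 - 1746/((c + y)/(104 + 54)) = 9 - 1746/((c + y)/158) = 9 - 1746/((c + y)*(1/158)) = 9 - 1746/(c/158 + y/158))
P = 118071 (P = -9 + 3*(205*192) = -9 + 3*39360 = -9 + 118080 = 118071)
W(4, 58) - P = 9*(-30652 + 58 + 4)/(58 + 4) - 1*118071 = 9*(-30590)/62 - 118071 = 9*(1/62)*(-30590) - 118071 = -137655/31 - 118071 = -3797856/31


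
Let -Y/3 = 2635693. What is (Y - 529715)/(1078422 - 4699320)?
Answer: 248141/106497 ≈ 2.3300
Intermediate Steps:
Y = -7907079 (Y = -3*2635693 = -7907079)
(Y - 529715)/(1078422 - 4699320) = (-7907079 - 529715)/(1078422 - 4699320) = -8436794/(-3620898) = -8436794*(-1/3620898) = 248141/106497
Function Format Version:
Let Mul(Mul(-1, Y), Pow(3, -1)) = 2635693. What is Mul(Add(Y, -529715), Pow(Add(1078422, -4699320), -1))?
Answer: Rational(248141, 106497) ≈ 2.3300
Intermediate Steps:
Y = -7907079 (Y = Mul(-3, 2635693) = -7907079)
Mul(Add(Y, -529715), Pow(Add(1078422, -4699320), -1)) = Mul(Add(-7907079, -529715), Pow(Add(1078422, -4699320), -1)) = Mul(-8436794, Pow(-3620898, -1)) = Mul(-8436794, Rational(-1, 3620898)) = Rational(248141, 106497)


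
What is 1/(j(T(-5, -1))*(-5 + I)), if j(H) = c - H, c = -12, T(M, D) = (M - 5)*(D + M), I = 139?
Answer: -1/9648 ≈ -0.00010365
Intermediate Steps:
T(M, D) = (-5 + M)*(D + M)
j(H) = -12 - H
1/(j(T(-5, -1))*(-5 + I)) = 1/((-12 - ((-5)² - 5*(-1) - 5*(-5) - 1*(-5)))*(-5 + 139)) = 1/((-12 - (25 + 5 + 25 + 5))*134) = 1/((-12 - 1*60)*134) = 1/((-12 - 60)*134) = 1/(-72*134) = 1/(-9648) = -1/9648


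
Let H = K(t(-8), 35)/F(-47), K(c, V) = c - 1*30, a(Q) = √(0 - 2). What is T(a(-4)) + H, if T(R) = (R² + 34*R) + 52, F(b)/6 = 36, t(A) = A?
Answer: 5381/108 + 34*I*√2 ≈ 49.824 + 48.083*I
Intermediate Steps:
a(Q) = I*√2 (a(Q) = √(-2) = I*√2)
K(c, V) = -30 + c (K(c, V) = c - 30 = -30 + c)
F(b) = 216 (F(b) = 6*36 = 216)
T(R) = 52 + R² + 34*R
H = -19/108 (H = (-30 - 8)/216 = -38*1/216 = -19/108 ≈ -0.17593)
T(a(-4)) + H = (52 + (I*√2)² + 34*(I*√2)) - 19/108 = (52 - 2 + 34*I*√2) - 19/108 = (50 + 34*I*√2) - 19/108 = 5381/108 + 34*I*√2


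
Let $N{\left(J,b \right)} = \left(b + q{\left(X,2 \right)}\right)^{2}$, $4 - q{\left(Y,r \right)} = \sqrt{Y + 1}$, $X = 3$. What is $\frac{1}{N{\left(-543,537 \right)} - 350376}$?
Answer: $- \frac{1}{59855} \approx -1.6707 \cdot 10^{-5}$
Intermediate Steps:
$q{\left(Y,r \right)} = 4 - \sqrt{1 + Y}$ ($q{\left(Y,r \right)} = 4 - \sqrt{Y + 1} = 4 - \sqrt{1 + Y}$)
$N{\left(J,b \right)} = \left(2 + b\right)^{2}$ ($N{\left(J,b \right)} = \left(b + \left(4 - \sqrt{1 + 3}\right)\right)^{2} = \left(b + \left(4 - \sqrt{4}\right)\right)^{2} = \left(b + \left(4 - 2\right)\right)^{2} = \left(b + 2\right)^{2} = \left(2 + b\right)^{2}$)
$\frac{1}{N{\left(-543,537 \right)} - 350376} = \frac{1}{\left(2 + 537\right)^{2} - 350376} = \frac{1}{539^{2} - 350376} = \frac{1}{290521 - 350376} = \frac{1}{-59855} = - \frac{1}{59855}$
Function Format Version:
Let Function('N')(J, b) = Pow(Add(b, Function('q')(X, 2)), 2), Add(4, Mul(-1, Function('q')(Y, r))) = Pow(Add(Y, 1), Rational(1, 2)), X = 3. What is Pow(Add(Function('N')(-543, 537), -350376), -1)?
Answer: Rational(-1, 59855) ≈ -1.6707e-5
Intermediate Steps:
Function('q')(Y, r) = Add(4, Mul(-1, Pow(Add(1, Y), Rational(1, 2)))) (Function('q')(Y, r) = Add(4, Mul(-1, Pow(Add(Y, 1), Rational(1, 2)))) = Add(4, Mul(-1, Pow(Add(1, Y), Rational(1, 2)))))
Function('N')(J, b) = Pow(Add(2, b), 2) (Function('N')(J, b) = Pow(Add(b, Add(4, Mul(-1, Pow(Add(1, 3), Rational(1, 2))))), 2) = Pow(Add(b, Add(4, Mul(-1, Pow(4, Rational(1, 2))))), 2) = Pow(Add(b, Add(4, Mul(-1, 2))), 2) = Pow(Add(b, Add(4, -2)), 2) = Pow(Add(b, 2), 2) = Pow(Add(2, b), 2))
Pow(Add(Function('N')(-543, 537), -350376), -1) = Pow(Add(Pow(Add(2, 537), 2), -350376), -1) = Pow(Add(Pow(539, 2), -350376), -1) = Pow(Add(290521, -350376), -1) = Pow(-59855, -1) = Rational(-1, 59855)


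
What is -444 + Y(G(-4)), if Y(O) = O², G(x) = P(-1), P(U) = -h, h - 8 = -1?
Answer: -395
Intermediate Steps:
h = 7 (h = 8 - 1 = 7)
P(U) = -7 (P(U) = -1*7 = -7)
G(x) = -7
-444 + Y(G(-4)) = -444 + (-7)² = -444 + 49 = -395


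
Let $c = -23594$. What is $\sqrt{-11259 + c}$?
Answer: $i \sqrt{34853} \approx 186.69 i$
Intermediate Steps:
$\sqrt{-11259 + c} = \sqrt{-11259 - 23594} = \sqrt{-34853} = i \sqrt{34853}$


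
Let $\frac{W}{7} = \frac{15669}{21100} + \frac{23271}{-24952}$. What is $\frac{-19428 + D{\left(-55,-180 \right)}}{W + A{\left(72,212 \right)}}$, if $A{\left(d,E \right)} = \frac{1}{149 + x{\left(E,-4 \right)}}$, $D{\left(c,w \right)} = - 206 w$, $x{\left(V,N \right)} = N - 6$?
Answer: $- \frac{322950933890400}{24204376019} \approx -13343.0$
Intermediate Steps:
$x{\left(V,N \right)} = -6 + N$
$A{\left(d,E \right)} = \frac{1}{139}$ ($A{\left(d,E \right)} = \frac{1}{149 - 10} = \frac{1}{139}$)
$W = - \frac{175079121}{131621800}$ ($W = 7 \left(\frac{15669}{21100} + \frac{23271}{-24952}\right) = 7 \left(15669 \cdot \frac{1}{21100} + 23271 \left(- \frac{1}{24952}\right)\right) = 7 \left(\frac{15669}{21100} - \frac{23271}{24952}\right) = 7 \left(- \frac{25011303}{131621800}\right) = - \frac{175079121}{131621800} \approx -1.3302$)
$\frac{-19428 + D{\left(-55,-180 \right)}}{W + A{\left(72,212 \right)}} = \frac{-19428 - -37080}{- \frac{175079121}{131621800} + \frac{1}{139}} = \frac{-19428 + 37080}{- \frac{24204376019}{18295430200}} = 17652 \left(- \frac{18295430200}{24204376019}\right) = - \frac{322950933890400}{24204376019}$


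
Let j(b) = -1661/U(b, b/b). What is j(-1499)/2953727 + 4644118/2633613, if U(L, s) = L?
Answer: 20562472009382407/11660681764650849 ≈ 1.7634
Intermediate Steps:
j(b) = -1661/b
j(-1499)/2953727 + 4644118/2633613 = -1661/(-1499)/2953727 + 4644118/2633613 = -1661*(-1/1499)*(1/2953727) + 4644118*(1/2633613) = (1661/1499)*(1/2953727) + 4644118/2633613 = 1661/4427636773 + 4644118/2633613 = 20562472009382407/11660681764650849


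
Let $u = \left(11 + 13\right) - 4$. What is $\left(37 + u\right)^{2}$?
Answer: $3249$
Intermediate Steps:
$u = 20$ ($u = 24 - 4 = 20$)
$\left(37 + u\right)^{2} = \left(37 + 20\right)^{2} = 57^{2} = 3249$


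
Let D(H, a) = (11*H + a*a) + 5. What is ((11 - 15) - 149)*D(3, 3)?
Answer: -7191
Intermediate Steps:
D(H, a) = 5 + a² + 11*H (D(H, a) = (11*H + a²) + 5 = (a² + 11*H) + 5 = 5 + a² + 11*H)
((11 - 15) - 149)*D(3, 3) = ((11 - 15) - 149)*(5 + 3² + 11*3) = (-4 - 149)*(5 + 9 + 33) = -153*47 = -7191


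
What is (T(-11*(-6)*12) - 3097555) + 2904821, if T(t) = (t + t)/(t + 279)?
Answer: -22935170/119 ≈ -1.9273e+5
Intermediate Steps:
T(t) = 2*t/(279 + t) (T(t) = (2*t)/(279 + t) = 2*t/(279 + t))
(T(-11*(-6)*12) - 3097555) + 2904821 = (2*(-11*(-6)*12)/(279 - 11*(-6)*12) - 3097555) + 2904821 = (2*(66*12)/(279 + 66*12) - 3097555) + 2904821 = (2*792/(279 + 792) - 3097555) + 2904821 = (2*792/1071 - 3097555) + 2904821 = (2*792*(1/1071) - 3097555) + 2904821 = (176/119 - 3097555) + 2904821 = -368608869/119 + 2904821 = -22935170/119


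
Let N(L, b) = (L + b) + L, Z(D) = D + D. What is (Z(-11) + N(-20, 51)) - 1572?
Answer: -1583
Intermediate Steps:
Z(D) = 2*D
N(L, b) = b + 2*L
(Z(-11) + N(-20, 51)) - 1572 = (2*(-11) + (51 + 2*(-20))) - 1572 = (-22 + (51 - 40)) - 1572 = (-22 + 11) - 1572 = -11 - 1572 = -1583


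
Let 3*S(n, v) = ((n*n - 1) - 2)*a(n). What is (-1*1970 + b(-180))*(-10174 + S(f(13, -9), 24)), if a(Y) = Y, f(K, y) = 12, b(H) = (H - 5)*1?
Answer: 20709550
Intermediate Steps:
b(H) = -5 + H (b(H) = (-5 + H)*1 = -5 + H)
S(n, v) = n*(-3 + n**2)/3 (S(n, v) = (((n*n - 1) - 2)*n)/3 = (((n**2 - 1) - 2)*n)/3 = (((-1 + n**2) - 2)*n)/3 = ((-3 + n**2)*n)/3 = (n*(-3 + n**2))/3 = n*(-3 + n**2)/3)
(-1*1970 + b(-180))*(-10174 + S(f(13, -9), 24)) = (-1*1970 + (-5 - 180))*(-10174 + (-1*12 + (1/3)*12**3)) = (-1970 - 185)*(-10174 + (-12 + (1/3)*1728)) = -2155*(-10174 + (-12 + 576)) = -2155*(-10174 + 564) = -2155*(-9610) = 20709550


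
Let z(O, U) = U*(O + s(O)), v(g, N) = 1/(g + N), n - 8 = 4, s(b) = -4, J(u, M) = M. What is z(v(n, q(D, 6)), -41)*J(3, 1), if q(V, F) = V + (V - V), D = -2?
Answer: 1599/10 ≈ 159.90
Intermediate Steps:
n = 12 (n = 8 + 4 = 12)
q(V, F) = V (q(V, F) = V + 0 = V)
v(g, N) = 1/(N + g)
z(O, U) = U*(-4 + O) (z(O, U) = U*(O - 4) = U*(-4 + O))
z(v(n, q(D, 6)), -41)*J(3, 1) = -41*(-4 + 1/(-2 + 12))*1 = -41*(-4 + 1/10)*1 = -41*(-4 + ⅒)*1 = -41*(-39/10)*1 = (1599/10)*1 = 1599/10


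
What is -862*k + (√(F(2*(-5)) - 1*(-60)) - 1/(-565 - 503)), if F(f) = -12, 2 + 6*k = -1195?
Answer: 183662893/1068 + 4*√3 ≈ 1.7198e+5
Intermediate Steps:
k = -399/2 (k = -⅓ + (⅙)*(-1195) = -⅓ - 1195/6 = -399/2 ≈ -199.50)
-862*k + (√(F(2*(-5)) - 1*(-60)) - 1/(-565 - 503)) = -862*(-399/2) + (√(-12 - 1*(-60)) - 1/(-565 - 503)) = 171969 + (√(-12 + 60) - 1/(-1068)) = 171969 + (√48 - 1*(-1/1068)) = 171969 + (4*√3 + 1/1068) = 171969 + (1/1068 + 4*√3) = 183662893/1068 + 4*√3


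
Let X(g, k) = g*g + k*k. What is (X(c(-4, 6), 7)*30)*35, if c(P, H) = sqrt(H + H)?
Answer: 64050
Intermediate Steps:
c(P, H) = sqrt(2)*sqrt(H) (c(P, H) = sqrt(2*H) = sqrt(2)*sqrt(H))
X(g, k) = g**2 + k**2
(X(c(-4, 6), 7)*30)*35 = (((sqrt(2)*sqrt(6))**2 + 7**2)*30)*35 = (((2*sqrt(3))**2 + 49)*30)*35 = ((12 + 49)*30)*35 = (61*30)*35 = 1830*35 = 64050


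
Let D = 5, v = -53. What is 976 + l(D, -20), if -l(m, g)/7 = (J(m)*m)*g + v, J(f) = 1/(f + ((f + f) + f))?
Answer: 1382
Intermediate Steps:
J(f) = 1/(4*f) (J(f) = 1/(f + (2*f + f)) = 1/(f + 3*f) = 1/(4*f))
l(m, g) = 371 - 7*g/4 (l(m, g) = -7*(((1/(4*m))*m)*g - 53) = -7*(g/4 - 53) = -7*(-53 + g/4) = 371 - 7*g/4)
976 + l(D, -20) = 976 + (371 - 7/4*(-20)) = 976 + (371 + 35) = 976 + 406 = 1382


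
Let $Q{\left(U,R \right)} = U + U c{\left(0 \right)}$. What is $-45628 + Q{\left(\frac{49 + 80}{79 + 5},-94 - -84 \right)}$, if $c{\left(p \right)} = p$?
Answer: $- \frac{1277541}{28} \approx -45626.0$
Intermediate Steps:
$Q{\left(U,R \right)} = U$ ($Q{\left(U,R \right)} = U + U 0 = U + 0 = U$)
$-45628 + Q{\left(\frac{49 + 80}{79 + 5},-94 - -84 \right)} = -45628 + \frac{49 + 80}{79 + 5} = -45628 + \frac{129}{84} = -45628 + 129 \cdot \frac{1}{84} = -45628 + \frac{43}{28} = - \frac{1277541}{28}$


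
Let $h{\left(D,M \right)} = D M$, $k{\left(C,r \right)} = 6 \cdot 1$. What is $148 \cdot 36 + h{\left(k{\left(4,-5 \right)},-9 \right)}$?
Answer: $5274$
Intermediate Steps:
$k{\left(C,r \right)} = 6$
$148 \cdot 36 + h{\left(k{\left(4,-5 \right)},-9 \right)} = 148 \cdot 36 + 6 \left(-9\right) = 5328 - 54 = 5274$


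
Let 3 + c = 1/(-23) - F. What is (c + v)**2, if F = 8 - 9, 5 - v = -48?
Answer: 1373584/529 ≈ 2596.6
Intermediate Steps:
v = 53 (v = 5 - 1*(-48) = 5 + 48 = 53)
F = -1
c = -47/23 (c = -3 + (1/(-23) - 1*(-1)) = -3 + (-1/23 + 1) = -3 + 22/23 = -47/23 ≈ -2.0435)
(c + v)**2 = (-47/23 + 53)**2 = (1172/23)**2 = 1373584/529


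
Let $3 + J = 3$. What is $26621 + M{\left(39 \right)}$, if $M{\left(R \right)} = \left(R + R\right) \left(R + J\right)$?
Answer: $29663$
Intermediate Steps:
$J = 0$ ($J = -3 + 3 = 0$)
$M{\left(R \right)} = 2 R^{2}$ ($M{\left(R \right)} = \left(R + R\right) \left(R + 0\right) = 2 R R = 2 R^{2}$)
$26621 + M{\left(39 \right)} = 26621 + 2 \cdot 39^{2} = 26621 + 2 \cdot 1521 = 26621 + 3042 = 29663$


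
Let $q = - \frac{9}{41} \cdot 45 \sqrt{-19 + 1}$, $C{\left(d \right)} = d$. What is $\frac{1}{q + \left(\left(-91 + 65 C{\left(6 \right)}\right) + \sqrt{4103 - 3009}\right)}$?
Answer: $\frac{41}{12259 + 41 \sqrt{1094} - 1215 i \sqrt{2}} \approx 0.0029642 + 0.00037409 i$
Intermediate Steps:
$q = - \frac{1215 i \sqrt{2}}{41}$ ($q = \left(-9\right) \frac{1}{41} \cdot 45 \sqrt{-18} = \left(- \frac{9}{41}\right) 45 \cdot 3 i \sqrt{2} = - \frac{405 \cdot 3 i \sqrt{2}}{41} = - \frac{1215 i \sqrt{2}}{41} \approx - 41.909 i$)
$\frac{1}{q + \left(\left(-91 + 65 C{\left(6 \right)}\right) + \sqrt{4103 - 3009}\right)} = \frac{1}{- \frac{1215 i \sqrt{2}}{41} + \left(\left(-91 + 65 \cdot 6\right) + \sqrt{4103 - 3009}\right)} = \frac{1}{- \frac{1215 i \sqrt{2}}{41} + \left(\left(-91 + 390\right) + \sqrt{1094}\right)} = \frac{1}{- \frac{1215 i \sqrt{2}}{41} + \left(299 + \sqrt{1094}\right)} = \frac{1}{299 + \sqrt{1094} - \frac{1215 i \sqrt{2}}{41}}$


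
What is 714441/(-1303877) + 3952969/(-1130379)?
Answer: -5961774463952/1473875179383 ≈ -4.0450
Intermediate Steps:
714441/(-1303877) + 3952969/(-1130379) = 714441*(-1/1303877) + 3952969*(-1/1130379) = -714441/1303877 - 3952969/1130379 = -5961774463952/1473875179383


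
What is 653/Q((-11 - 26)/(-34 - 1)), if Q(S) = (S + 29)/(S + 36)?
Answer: 846941/1052 ≈ 805.08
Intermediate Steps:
Q(S) = (29 + S)/(36 + S)
653/Q((-11 - 26)/(-34 - 1)) = 653/(((29 + (-11 - 26)/(-34 - 1))/(36 + (-11 - 26)/(-34 - 1)))) = 653/(((29 - 37/(-35))/(36 - 37/(-35)))) = 653/(((29 - 37*(-1/35))/(36 - 37*(-1/35)))) = 653/(((29 + 37/35)/(36 + 37/35))) = 653/(((1052/35)/(1297/35))) = 653/(((35/1297)*(1052/35))) = 653/(1052/1297) = 653*(1297/1052) = 846941/1052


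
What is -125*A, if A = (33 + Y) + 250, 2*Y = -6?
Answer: -35000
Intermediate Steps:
Y = -3 (Y = (½)*(-6) = -3)
A = 280 (A = (33 - 3) + 250 = 30 + 250 = 280)
-125*A = -125*280 = -35000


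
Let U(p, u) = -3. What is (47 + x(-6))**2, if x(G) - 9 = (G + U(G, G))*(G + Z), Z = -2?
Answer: 16384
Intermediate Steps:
x(G) = 9 + (-3 + G)*(-2 + G) (x(G) = 9 + (G - 3)*(G - 2) = 9 + (-3 + G)*(-2 + G))
(47 + x(-6))**2 = (47 + (15 + (-6)**2 - 5*(-6)))**2 = (47 + (15 + 36 + 30))**2 = (47 + 81)**2 = 128**2 = 16384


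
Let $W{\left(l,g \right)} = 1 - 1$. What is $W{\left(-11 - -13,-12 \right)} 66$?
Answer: $0$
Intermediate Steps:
$W{\left(l,g \right)} = 0$
$W{\left(-11 - -13,-12 \right)} 66 = 0 \cdot 66 = 0$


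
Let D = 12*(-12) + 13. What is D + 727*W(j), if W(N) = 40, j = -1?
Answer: 28949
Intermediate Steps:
D = -131 (D = -144 + 13 = -131)
D + 727*W(j) = -131 + 727*40 = -131 + 29080 = 28949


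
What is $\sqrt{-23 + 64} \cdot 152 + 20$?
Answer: $20 + 152 \sqrt{41} \approx 993.28$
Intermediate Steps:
$\sqrt{-23 + 64} \cdot 152 + 20 = \sqrt{41} \cdot 152 + 20 = 152 \sqrt{41} + 20 = 20 + 152 \sqrt{41}$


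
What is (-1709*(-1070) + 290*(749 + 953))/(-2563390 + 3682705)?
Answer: 154814/74621 ≈ 2.0747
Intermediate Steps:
(-1709*(-1070) + 290*(749 + 953))/(-2563390 + 3682705) = (1828630 + 290*1702)/1119315 = (1828630 + 493580)*(1/1119315) = 2322210*(1/1119315) = 154814/74621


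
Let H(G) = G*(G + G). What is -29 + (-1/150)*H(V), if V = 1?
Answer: -2176/75 ≈ -29.013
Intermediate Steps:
H(G) = 2*G² (H(G) = G*(2*G) = 2*G²)
-29 + (-1/150)*H(V) = -29 + (-1/150)*(2*1²) = -29 + (-1*1/150)*(2*1) = -29 - 1/150*2 = -29 - 1/75 = -2176/75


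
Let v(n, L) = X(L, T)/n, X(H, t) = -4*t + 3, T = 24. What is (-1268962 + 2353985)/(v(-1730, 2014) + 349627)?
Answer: 1877089790/604854803 ≈ 3.1034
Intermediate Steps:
X(H, t) = 3 - 4*t
v(n, L) = -93/n (v(n, L) = (3 - 4*24)/n = (3 - 96)/n = -93/n)
(-1268962 + 2353985)/(v(-1730, 2014) + 349627) = (-1268962 + 2353985)/(-93/(-1730) + 349627) = 1085023/(-93*(-1/1730) + 349627) = 1085023/(93/1730 + 349627) = 1085023/(604854803/1730) = 1085023*(1730/604854803) = 1877089790/604854803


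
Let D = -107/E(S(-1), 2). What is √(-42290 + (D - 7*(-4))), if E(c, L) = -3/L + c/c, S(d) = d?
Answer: 24*I*√73 ≈ 205.06*I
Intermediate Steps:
E(c, L) = 1 - 3/L (E(c, L) = -3/L + 1 = 1 - 3/L)
D = 214 (D = -107*2/(-3 + 2) = -107/((½)*(-1)) = -107/(-½) = -107*(-2) = 214)
√(-42290 + (D - 7*(-4))) = √(-42290 + (214 - 7*(-4))) = √(-42290 + (214 + 28)) = √(-42290 + 242) = √(-42048) = 24*I*√73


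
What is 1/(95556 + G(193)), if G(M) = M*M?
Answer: 1/132805 ≈ 7.5298e-6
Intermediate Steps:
G(M) = M**2
1/(95556 + G(193)) = 1/(95556 + 193**2) = 1/(95556 + 37249) = 1/132805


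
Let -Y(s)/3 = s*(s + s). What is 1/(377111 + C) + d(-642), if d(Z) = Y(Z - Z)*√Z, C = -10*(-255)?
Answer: 1/379661 ≈ 2.6339e-6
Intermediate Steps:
C = 2550
Y(s) = -6*s² (Y(s) = -3*s*(s + s) = -3*s*2*s = -6*s²)
d(Z) = 0 (d(Z) = (-6*(Z - Z)²)*√Z = (-6*0²)*√Z = (-6*0)*√Z = 0*√Z = 0)
1/(377111 + C) + d(-642) = 1/(377111 + 2550) + 0 = 1/379661 + 0 = 1/379661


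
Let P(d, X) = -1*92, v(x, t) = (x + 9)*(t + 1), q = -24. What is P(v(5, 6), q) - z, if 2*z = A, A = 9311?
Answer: -9495/2 ≈ -4747.5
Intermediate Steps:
v(x, t) = (1 + t)*(9 + x) (v(x, t) = (9 + x)*(1 + t) = (1 + t)*(9 + x))
P(d, X) = -92
z = 9311/2 (z = (½)*9311 = 9311/2 ≈ 4655.5)
P(v(5, 6), q) - z = -92 - 1*9311/2 = -92 - 9311/2 = -9495/2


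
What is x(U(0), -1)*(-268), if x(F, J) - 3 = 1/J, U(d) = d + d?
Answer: -536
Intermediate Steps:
U(d) = 2*d
x(F, J) = 3 + 1/J
x(U(0), -1)*(-268) = (3 + 1/(-1))*(-268) = (3 - 1)*(-268) = 2*(-268) = -536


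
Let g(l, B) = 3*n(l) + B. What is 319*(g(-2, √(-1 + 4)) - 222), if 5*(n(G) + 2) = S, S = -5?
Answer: -73689 + 319*√3 ≈ -73137.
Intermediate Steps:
n(G) = -3 (n(G) = -2 + (⅕)*(-5) = -2 - 1 = -3)
g(l, B) = -9 + B (g(l, B) = 3*(-3) + B = -9 + B)
319*(g(-2, √(-1 + 4)) - 222) = 319*((-9 + √(-1 + 4)) - 222) = 319*((-9 + √3) - 222) = 319*(-231 + √3) = -73689 + 319*√3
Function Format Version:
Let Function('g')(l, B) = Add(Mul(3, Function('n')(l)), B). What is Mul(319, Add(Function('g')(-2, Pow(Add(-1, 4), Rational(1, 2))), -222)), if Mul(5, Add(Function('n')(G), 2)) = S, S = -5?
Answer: Add(-73689, Mul(319, Pow(3, Rational(1, 2)))) ≈ -73137.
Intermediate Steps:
Function('n')(G) = -3 (Function('n')(G) = Add(-2, Mul(Rational(1, 5), -5)) = Add(-2, -1) = -3)
Function('g')(l, B) = Add(-9, B) (Function('g')(l, B) = Add(Mul(3, -3), B) = Add(-9, B))
Mul(319, Add(Function('g')(-2, Pow(Add(-1, 4), Rational(1, 2))), -222)) = Mul(319, Add(Add(-9, Pow(Add(-1, 4), Rational(1, 2))), -222)) = Mul(319, Add(Add(-9, Pow(3, Rational(1, 2))), -222)) = Mul(319, Add(-231, Pow(3, Rational(1, 2)))) = Add(-73689, Mul(319, Pow(3, Rational(1, 2))))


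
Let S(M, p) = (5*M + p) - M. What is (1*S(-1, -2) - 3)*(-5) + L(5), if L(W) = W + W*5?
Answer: 75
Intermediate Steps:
S(M, p) = p + 4*M (S(M, p) = (p + 5*M) - M = p + 4*M)
L(W) = 6*W (L(W) = W + 5*W = 6*W)
(1*S(-1, -2) - 3)*(-5) + L(5) = (1*(-2 + 4*(-1)) - 3)*(-5) + 6*5 = (1*(-2 - 4) - 3)*(-5) + 30 = (1*(-6) - 3)*(-5) + 30 = (-6 - 3)*(-5) + 30 = -9*(-5) + 30 = 45 + 30 = 75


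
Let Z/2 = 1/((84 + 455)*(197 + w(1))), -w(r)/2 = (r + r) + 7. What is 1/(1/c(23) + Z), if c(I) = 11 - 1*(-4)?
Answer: 1447215/96511 ≈ 14.995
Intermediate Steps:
w(r) = -14 - 4*r (w(r) = -2*((r + r) + 7) = -2*(2*r + 7) = -2*(7 + 2*r) = -14 - 4*r)
c(I) = 15 (c(I) = 11 + 4 = 15)
Z = 2/96481 (Z = 2/(((84 + 455)*(197 + (-14 - 4*1)))) = 2/((539*(197 + (-14 - 4)))) = 2/((539*(197 - 18))) = 2/((539*179)) = 2/96481 ≈ 2.0729e-5)
1/(1/c(23) + Z) = 1/(1/15 + 2/96481) = 1/(96511/1447215) = 1447215/96511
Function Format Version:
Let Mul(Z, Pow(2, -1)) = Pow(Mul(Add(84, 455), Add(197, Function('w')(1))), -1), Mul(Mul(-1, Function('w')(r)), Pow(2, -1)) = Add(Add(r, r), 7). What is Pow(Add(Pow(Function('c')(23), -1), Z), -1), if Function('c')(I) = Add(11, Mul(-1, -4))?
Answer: Rational(1447215, 96511) ≈ 14.995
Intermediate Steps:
Function('w')(r) = Add(-14, Mul(-4, r)) (Function('w')(r) = Mul(-2, Add(Add(r, r), 7)) = Mul(-2, Add(Mul(2, r), 7)) = Mul(-2, Add(7, Mul(2, r))) = Add(-14, Mul(-4, r)))
Function('c')(I) = 15 (Function('c')(I) = Add(11, 4) = 15)
Z = Rational(2, 96481) (Z = Mul(2, Pow(Mul(Add(84, 455), Add(197, Add(-14, Mul(-4, 1)))), -1)) = Mul(2, Pow(Mul(539, Add(197, Add(-14, -4))), -1)) = Mul(2, Pow(Mul(539, Add(197, -18)), -1)) = Mul(2, Pow(Mul(539, 179), -1)) = Mul(2, Pow(96481, -1)) = Mul(2, Rational(1, 96481)) = Rational(2, 96481) ≈ 2.0729e-5)
Pow(Add(Pow(Function('c')(23), -1), Z), -1) = Pow(Add(Pow(15, -1), Rational(2, 96481)), -1) = Pow(Add(Rational(1, 15), Rational(2, 96481)), -1) = Pow(Rational(96511, 1447215), -1) = Rational(1447215, 96511)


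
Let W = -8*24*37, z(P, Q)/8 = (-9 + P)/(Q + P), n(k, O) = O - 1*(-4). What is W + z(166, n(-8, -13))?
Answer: -7096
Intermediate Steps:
n(k, O) = 4 + O (n(k, O) = O + 4 = 4 + O)
z(P, Q) = 8*(-9 + P)/(P + Q) (z(P, Q) = 8*((-9 + P)/(Q + P)) = 8*((-9 + P)/(P + Q)) = 8*(-9 + P)/(P + Q))
W = -7104 (W = -192*37 = -7104)
W + z(166, n(-8, -13)) = -7104 + 8*(-9 + 166)/(166 + (4 - 13)) = -7104 + 8*157/(166 - 9) = -7104 + 8*157/157 = -7104 + 8*(1/157)*157 = -7104 + 8 = -7096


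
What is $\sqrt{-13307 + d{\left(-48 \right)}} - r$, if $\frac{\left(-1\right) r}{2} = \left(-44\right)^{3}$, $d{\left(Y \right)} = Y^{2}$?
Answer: $-170368 + i \sqrt{11003} \approx -1.7037 \cdot 10^{5} + 104.9 i$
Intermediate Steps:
$r = 170368$ ($r = - 2 \left(-44\right)^{3} = \left(-2\right) \left(-85184\right) = 170368$)
$\sqrt{-13307 + d{\left(-48 \right)}} - r = \sqrt{-13307 + \left(-48\right)^{2}} - 170368 = \sqrt{-13307 + 2304} - 170368 = \sqrt{-11003} - 170368 = i \sqrt{11003} - 170368 = -170368 + i \sqrt{11003}$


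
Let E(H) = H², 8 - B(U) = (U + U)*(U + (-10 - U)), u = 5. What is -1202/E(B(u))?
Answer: -601/5832 ≈ -0.10305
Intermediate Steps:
B(U) = 8 + 20*U (B(U) = 8 - (U + U)*(U + (-10 - U)) = 8 - 2*U*(-10) = 8 - (-20)*U = 8 + 20*U)
-1202/E(B(u)) = -1202/(8 + 20*5)² = -1202/(8 + 100)² = -1202/(108²) = -1202/11664 = -1202*1/11664 = -601/5832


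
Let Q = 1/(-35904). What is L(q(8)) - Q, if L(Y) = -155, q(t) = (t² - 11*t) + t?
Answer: -5565119/35904 ≈ -155.00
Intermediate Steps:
q(t) = t² - 10*t
Q = -1/35904 ≈ -2.7852e-5
L(q(8)) - Q = -155 - 1*(-1/35904) = -155 + 1/35904 = -5565119/35904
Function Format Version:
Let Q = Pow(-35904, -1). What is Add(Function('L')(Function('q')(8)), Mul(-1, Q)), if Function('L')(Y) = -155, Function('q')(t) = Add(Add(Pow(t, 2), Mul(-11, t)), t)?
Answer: Rational(-5565119, 35904) ≈ -155.00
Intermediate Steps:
Function('q')(t) = Add(Pow(t, 2), Mul(-10, t))
Q = Rational(-1, 35904) ≈ -2.7852e-5
Add(Function('L')(Function('q')(8)), Mul(-1, Q)) = Add(-155, Mul(-1, Rational(-1, 35904))) = Add(-155, Rational(1, 35904)) = Rational(-5565119, 35904)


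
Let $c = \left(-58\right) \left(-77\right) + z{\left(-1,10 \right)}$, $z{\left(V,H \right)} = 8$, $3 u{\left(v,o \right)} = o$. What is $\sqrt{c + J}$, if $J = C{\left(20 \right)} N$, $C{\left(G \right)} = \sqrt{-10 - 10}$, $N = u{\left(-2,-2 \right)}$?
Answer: $\frac{\sqrt{40266 - 12 i \sqrt{5}}}{3} \approx 66.888 - 0.022287 i$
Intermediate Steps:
$u{\left(v,o \right)} = \frac{o}{3}$
$N = - \frac{2}{3}$ ($N = \frac{1}{3} \left(-2\right) = - \frac{2}{3} \approx -0.66667$)
$C{\left(G \right)} = 2 i \sqrt{5}$ ($C{\left(G \right)} = \sqrt{-20} = 2 i \sqrt{5}$)
$J = - \frac{4 i \sqrt{5}}{3}$ ($J = 2 i \sqrt{5} \left(- \frac{2}{3}\right) = - \frac{4 i \sqrt{5}}{3} \approx - 2.9814 i$)
$c = 4474$ ($c = \left(-58\right) \left(-77\right) + 8 = 4466 + 8 = 4474$)
$\sqrt{c + J} = \sqrt{4474 - \frac{4 i \sqrt{5}}{3}}$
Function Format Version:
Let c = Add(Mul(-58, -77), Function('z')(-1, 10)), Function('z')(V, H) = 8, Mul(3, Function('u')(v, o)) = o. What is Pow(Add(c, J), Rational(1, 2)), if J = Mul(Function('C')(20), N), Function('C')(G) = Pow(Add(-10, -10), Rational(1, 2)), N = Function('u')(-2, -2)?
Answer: Mul(Rational(1, 3), Pow(Add(40266, Mul(-12, I, Pow(5, Rational(1, 2)))), Rational(1, 2))) ≈ Add(66.888, Mul(-0.022287, I))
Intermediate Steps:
Function('u')(v, o) = Mul(Rational(1, 3), o)
N = Rational(-2, 3) (N = Mul(Rational(1, 3), -2) = Rational(-2, 3) ≈ -0.66667)
Function('C')(G) = Mul(2, I, Pow(5, Rational(1, 2))) (Function('C')(G) = Pow(-20, Rational(1, 2)) = Mul(2, I, Pow(5, Rational(1, 2))))
J = Mul(Rational(-4, 3), I, Pow(5, Rational(1, 2))) (J = Mul(Mul(2, I, Pow(5, Rational(1, 2))), Rational(-2, 3)) = Mul(Rational(-4, 3), I, Pow(5, Rational(1, 2))) ≈ Mul(-2.9814, I))
c = 4474 (c = Add(Mul(-58, -77), 8) = Add(4466, 8) = 4474)
Pow(Add(c, J), Rational(1, 2)) = Pow(Add(4474, Mul(Rational(-4, 3), I, Pow(5, Rational(1, 2)))), Rational(1, 2))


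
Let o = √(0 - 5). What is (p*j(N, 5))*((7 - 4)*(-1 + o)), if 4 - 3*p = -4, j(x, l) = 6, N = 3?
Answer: -48 + 48*I*√5 ≈ -48.0 + 107.33*I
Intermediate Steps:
p = 8/3 (p = 4/3 - ⅓*(-4) = 4/3 + 4/3 = 8/3 ≈ 2.6667)
o = I*√5 (o = √(-5) = I*√5 ≈ 2.2361*I)
(p*j(N, 5))*((7 - 4)*(-1 + o)) = ((8/3)*6)*((7 - 4)*(-1 + I*√5)) = 16*(3*(-1 + I*√5)) = 16*(-3 + 3*I*√5) = -48 + 48*I*√5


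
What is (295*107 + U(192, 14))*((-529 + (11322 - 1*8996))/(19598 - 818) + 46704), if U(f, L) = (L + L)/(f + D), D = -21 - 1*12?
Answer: 1467353125774457/995340 ≈ 1.4742e+9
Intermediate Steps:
D = -33 (D = -21 - 12 = -33)
U(f, L) = 2*L/(-33 + f) (U(f, L) = (L + L)/(f - 33) = (2*L)/(-33 + f) = 2*L/(-33 + f))
(295*107 + U(192, 14))*((-529 + (11322 - 1*8996))/(19598 - 818) + 46704) = (295*107 + 2*14/(-33 + 192))*((-529 + (11322 - 1*8996))/(19598 - 818) + 46704) = (31565 + 2*14/159)*((-529 + (11322 - 8996))/18780 + 46704) = (31565 + 2*14*(1/159))*((-529 + 2326)*(1/18780) + 46704) = (31565 + 28/159)*(1797*(1/18780) + 46704) = 5018863*(599/6260 + 46704)/159 = (5018863/159)*(292367639/6260) = 1467353125774457/995340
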